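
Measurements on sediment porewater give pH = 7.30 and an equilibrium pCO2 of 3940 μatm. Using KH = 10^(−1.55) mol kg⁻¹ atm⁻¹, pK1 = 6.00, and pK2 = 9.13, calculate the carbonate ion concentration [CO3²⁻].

[CO2*] = KH · pCO2 = 10^(−1.55) × 3940×10^-6 = 1.110×10^-4 mol/kg
α₀ = 1/(1 + K1/[H⁺] + K1K2/[H⁺]²) = 1/(1 + 10^+1.30 + 10^-0.53) = 0.04706
DIC = [CO2*]/α₀ = 1.110×10^-4 / 0.04706 = 2.359 mmol/kg
[CO3²⁻] = α₂·DIC; α₂ = 0.01389, so [CO3²⁻] = 0.01389 × 2.359 = 0.0328 mmol/kg

[CO3²⁻] = 0.0328 mmol/kg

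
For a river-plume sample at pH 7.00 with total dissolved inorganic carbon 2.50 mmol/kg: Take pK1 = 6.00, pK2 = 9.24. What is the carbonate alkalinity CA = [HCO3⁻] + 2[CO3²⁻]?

CA = 2.29 mmol/kg

CA = [HCO3⁻] + 2[CO3²⁻] = (α₁ + 2α₂)·DIC
At pH 7.00: [H⁺]/K1 = 10^-1.00 = 0.10000, K2/[H⁺] = 10^-2.24 = 0.0057544
α₁ = 1/(1 + 0.10000 + 0.0057544) = 1/1.1058 = 0.9044; α₂ = α₁·K2/[H⁺] = 0.005204
α₁ + 2α₂ = 0.9148
CA = 0.9148 × 2.50 = 2.29 mmol/kg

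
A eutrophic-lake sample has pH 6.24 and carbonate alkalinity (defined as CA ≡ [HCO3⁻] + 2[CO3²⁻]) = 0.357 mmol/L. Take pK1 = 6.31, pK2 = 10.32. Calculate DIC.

DIC = 0.776 mmol/L

CA = [HCO3⁻] + 2[CO3²⁻] = (α₁ + 2α₂)·DIC
At pH 6.24: [H⁺]/K1 = 10^0.07 = 1.1749, K2/[H⁺] = 10^-4.08 = 8.3176×10^-5
α₁ = 1/(1 + 1.1749 + 8.3176×10^-5) = 1/2.1750 = 0.4598; α₂ = α₁·K2/[H⁺] = 3.824×10^-5
α₁ + 2α₂ = 0.4599
DIC = CA / (α₁ + 2α₂) = 0.357 / 0.4599 = 0.776 mmol/L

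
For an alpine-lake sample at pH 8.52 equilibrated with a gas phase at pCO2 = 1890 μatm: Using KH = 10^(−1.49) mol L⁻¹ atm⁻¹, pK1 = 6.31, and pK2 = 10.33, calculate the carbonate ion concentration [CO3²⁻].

[CO2*] = KH · pCO2 = 10^(−1.49) × 1890×10^-6 = 6.116×10^-5 mol/L
α₀ = 1/(1 + K1/[H⁺] + K1K2/[H⁺]²) = 1/(1 + 10^+2.21 + 10^+0.40) = 0.006035
DIC = [CO2*]/α₀ = 6.116×10^-5 / 0.006035 = 10.13 mmol/L
[CO3²⁻] = α₂·DIC; α₂ = 0.01516, so [CO3²⁻] = 0.01516 × 10.13 = 0.154 mmol/L

[CO3²⁻] = 0.154 mmol/L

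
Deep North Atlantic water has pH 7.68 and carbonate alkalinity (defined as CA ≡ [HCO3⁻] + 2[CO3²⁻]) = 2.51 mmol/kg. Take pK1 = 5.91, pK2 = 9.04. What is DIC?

CA = [HCO3⁻] + 2[CO3²⁻] = (α₁ + 2α₂)·DIC
At pH 7.68: [H⁺]/K1 = 10^-1.77 = 0.016982, K2/[H⁺] = 10^-1.36 = 0.043652
α₁ = 1/(1 + 0.016982 + 0.043652) = 1/1.0606 = 0.9428; α₂ = α₁·K2/[H⁺] = 0.04116
α₁ + 2α₂ = 1.0251
DIC = CA / (α₁ + 2α₂) = 2.51 / 1.0251 = 2.45 mmol/kg

DIC = 2.45 mmol/kg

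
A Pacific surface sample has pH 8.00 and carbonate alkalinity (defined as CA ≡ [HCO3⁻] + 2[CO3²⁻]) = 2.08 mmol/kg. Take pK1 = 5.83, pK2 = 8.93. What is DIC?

CA = [HCO3⁻] + 2[CO3²⁻] = (α₁ + 2α₂)·DIC
At pH 8.00: [H⁺]/K1 = 10^-2.17 = 0.0067608, K2/[H⁺] = 10^-0.93 = 0.11749
α₁ = 1/(1 + 0.0067608 + 0.11749) = 1/1.1243 = 0.8895; α₂ = α₁·K2/[H⁺] = 0.1045
α₁ + 2α₂ = 1.0985
DIC = CA / (α₁ + 2α₂) = 2.08 / 1.0985 = 1.89 mmol/kg

DIC = 1.89 mmol/kg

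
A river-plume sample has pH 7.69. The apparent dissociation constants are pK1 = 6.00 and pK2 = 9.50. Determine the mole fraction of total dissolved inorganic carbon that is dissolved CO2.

α₀ = 0.0197

α₀ = 1 / (1 + K1/[H⁺] + K1K2/[H⁺]²) = 1 / (1 + 10^+1.69 + 10^-0.12)
   = 1 / (1 + 48.978 + 0.75858) = 1/50.736 = 0.01971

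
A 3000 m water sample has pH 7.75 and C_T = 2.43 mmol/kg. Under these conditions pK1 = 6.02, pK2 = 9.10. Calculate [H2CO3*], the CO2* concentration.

[CO2*] = 0.0426 mmol/kg

α₀ = 1 / (1 + K1/[H⁺] + K1K2/[H⁺]²) = 1 / (1 + 10^+1.73 + 10^+0.38)
   = 1 / (1 + 53.703 + 2.3988) = 1/57.102 = 0.01751
[CO2*] = α₀ × DIC = 0.01751 × 2.43 = 0.0426 mmol/kg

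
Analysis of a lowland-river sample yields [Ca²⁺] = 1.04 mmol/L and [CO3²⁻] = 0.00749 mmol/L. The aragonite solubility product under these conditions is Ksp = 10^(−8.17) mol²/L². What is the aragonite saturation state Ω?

Ω = 1.15

Ksp = 10^(−8.17) = 6.761×10^-9
Ω = [Ca²⁺][CO3²⁻]/Ksp = (1.04×10^-3)(0.00749×10^-3) / 6.761×10^-9 = 1.15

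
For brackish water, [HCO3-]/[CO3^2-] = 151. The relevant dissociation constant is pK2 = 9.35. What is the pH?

pH = 7.17

From K2 = [H⁺][CO3^2-]/[HCO3-]:  pH = pK2 − log₁₀([HCO3-]/[CO3^2-])
log₁₀(151) = +2.179
pH = 9.35 − (+2.179) = 7.17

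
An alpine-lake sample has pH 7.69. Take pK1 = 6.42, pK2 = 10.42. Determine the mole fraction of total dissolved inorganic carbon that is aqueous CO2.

α₀ = 1 / (1 + K1/[H⁺] + K1K2/[H⁺]²) = 1 / (1 + 10^+1.27 + 10^-1.46)
   = 1 / (1 + 18.621 + 0.034674) = 1/19.656 = 0.05088

α₀ = 0.0509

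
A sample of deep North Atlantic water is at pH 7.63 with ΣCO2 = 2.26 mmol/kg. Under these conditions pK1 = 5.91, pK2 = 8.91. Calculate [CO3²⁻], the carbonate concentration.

[CO3²⁻] = 0.111 mmol/kg

α₂ = 1 / (1 + [H⁺]/K2 + [H⁺]²/(K1K2)) = 1 / (1 + 10^+1.28 + 10^-0.44)
   = 1 / (1 + 19.055 + 0.36308) = 1/20.418 = 0.04898
[CO3²⁻] = α₂ × DIC = 0.04898 × 2.26 = 0.111 mmol/kg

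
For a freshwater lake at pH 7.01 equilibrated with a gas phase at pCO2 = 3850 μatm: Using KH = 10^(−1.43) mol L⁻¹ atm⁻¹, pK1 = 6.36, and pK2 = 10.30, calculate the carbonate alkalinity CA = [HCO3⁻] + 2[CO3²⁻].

[CO2*] = KH · pCO2 = 10^(−1.43) × 3850×10^-6 = 1.430×10^-4 mol/L
α₀ = 1/(1 + K1/[H⁺] + K1K2/[H⁺]²) = 1/(1 + 10^+0.65 + 10^-2.64) = 0.1828
DIC = [CO2*]/α₀ = 1.430×10^-4 / 0.1828 = 0.7823 mmol/L
CA = (α₁ + 2α₂)·DIC = (0.8167 + 2×0.0004189) × 0.7823 = 0.640 mmol/L

CA = 0.640 mmol/L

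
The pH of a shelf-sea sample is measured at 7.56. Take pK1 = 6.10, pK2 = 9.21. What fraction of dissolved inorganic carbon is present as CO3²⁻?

α₂ = 0.0212

α₂ = 1 / (1 + [H⁺]/K2 + [H⁺]²/(K1K2)) = 1 / (1 + 10^+1.65 + 10^+0.19)
   = 1 / (1 + 44.668 + 1.5488) = 1/47.217 = 0.02118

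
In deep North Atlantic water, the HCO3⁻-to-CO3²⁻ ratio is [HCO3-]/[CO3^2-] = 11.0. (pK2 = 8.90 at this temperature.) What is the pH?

pH = 7.86

From K2 = [H⁺][CO3^2-]/[HCO3-]:  pH = pK2 − log₁₀([HCO3-]/[CO3^2-])
log₁₀(11.0) = +1.041
pH = 8.90 − (+1.041) = 7.86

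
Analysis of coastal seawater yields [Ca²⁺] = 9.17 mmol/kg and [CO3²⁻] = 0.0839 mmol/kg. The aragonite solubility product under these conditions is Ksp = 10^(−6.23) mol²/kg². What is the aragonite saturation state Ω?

Ω = 1.31

Ksp = 10^(−6.23) = 5.888×10^-7
Ω = [Ca²⁺][CO3²⁻]/Ksp = (9.17×10^-3)(0.0839×10^-3) / 5.888×10^-7 = 1.31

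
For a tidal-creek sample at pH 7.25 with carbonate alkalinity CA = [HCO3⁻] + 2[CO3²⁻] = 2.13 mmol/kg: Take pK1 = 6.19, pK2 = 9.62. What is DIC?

CA = [HCO3⁻] + 2[CO3²⁻] = (α₁ + 2α₂)·DIC
At pH 7.25: [H⁺]/K1 = 10^-1.06 = 0.087096, K2/[H⁺] = 10^-2.37 = 0.0042658
α₁ = 1/(1 + 0.087096 + 0.0042658) = 1/1.0914 = 0.9163; α₂ = α₁·K2/[H⁺] = 0.003909
α₁ + 2α₂ = 0.9241
DIC = CA / (α₁ + 2α₂) = 2.13 / 0.9241 = 2.30 mmol/kg

DIC = 2.30 mmol/kg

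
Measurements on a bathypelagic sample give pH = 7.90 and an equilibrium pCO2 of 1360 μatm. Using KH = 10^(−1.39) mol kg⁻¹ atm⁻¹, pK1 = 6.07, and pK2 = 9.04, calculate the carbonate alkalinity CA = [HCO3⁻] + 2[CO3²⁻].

CA = 4.29 mmol/kg

[CO2*] = KH · pCO2 = 10^(−1.39) × 1360×10^-6 = 5.540×10^-5 mol/kg
α₀ = 1/(1 + K1/[H⁺] + K1K2/[H⁺]²) = 1/(1 + 10^+1.83 + 10^+0.69) = 0.01360
DIC = [CO2*]/α₀ = 5.540×10^-5 / 0.01360 = 4.073 mmol/kg
CA = (α₁ + 2α₂)·DIC = (0.9198 + 2×0.06663) × 4.073 = 4.29 mmol/kg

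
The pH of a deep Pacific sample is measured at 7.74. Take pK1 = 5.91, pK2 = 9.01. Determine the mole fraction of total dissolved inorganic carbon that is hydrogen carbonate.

α₁ = 1 / (1 + [H⁺]/K1 + K2/[H⁺]) = 1 / (1 + 10^-1.83 + 10^-1.27)
   = 1 / (1 + 0.014791 + 0.053703) = 1/1.0685 = 0.9359

α₁ = 0.936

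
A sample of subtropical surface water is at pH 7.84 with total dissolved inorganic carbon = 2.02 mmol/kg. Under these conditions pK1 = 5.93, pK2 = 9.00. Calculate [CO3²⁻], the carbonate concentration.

α₂ = 1 / (1 + [H⁺]/K2 + [H⁺]²/(K1K2)) = 1 / (1 + 10^+1.16 + 10^-0.75)
   = 1 / (1 + 14.454 + 0.17783) = 1/15.632 = 0.06397
[CO3²⁻] = α₂ × DIC = 0.06397 × 2.02 = 0.129 mmol/kg

[CO3²⁻] = 0.129 mmol/kg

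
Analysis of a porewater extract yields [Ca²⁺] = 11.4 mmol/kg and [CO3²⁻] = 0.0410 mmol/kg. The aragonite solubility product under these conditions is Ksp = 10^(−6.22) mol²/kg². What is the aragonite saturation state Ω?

Ksp = 10^(−6.22) = 6.026×10^-7
Ω = [Ca²⁺][CO3²⁻]/Ksp = (11.4×10^-3)(0.0410×10^-3) / 6.026×10^-7 = 0.776

Ω = 0.776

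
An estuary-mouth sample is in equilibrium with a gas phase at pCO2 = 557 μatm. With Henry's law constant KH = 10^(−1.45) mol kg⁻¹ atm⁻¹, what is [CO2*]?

[CO2*] = 19.8 μmol/kg

KH = 10^(−1.45) = 3.548×10^-2 mol kg⁻¹ atm⁻¹
[CO2*] = KH · pCO2 = 3.548×10^-2 × 557×10^-6 atm = 1.98×10^-5 mol/kg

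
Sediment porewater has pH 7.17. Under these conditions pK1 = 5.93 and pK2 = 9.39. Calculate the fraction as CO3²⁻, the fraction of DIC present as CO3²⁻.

α₂ = 1 / (1 + [H⁺]/K2 + [H⁺]²/(K1K2)) = 1 / (1 + 10^+2.22 + 10^+0.98)
   = 1 / (1 + 165.96 + 9.5499) = 1/176.51 = 0.005665

α₂ = 0.00567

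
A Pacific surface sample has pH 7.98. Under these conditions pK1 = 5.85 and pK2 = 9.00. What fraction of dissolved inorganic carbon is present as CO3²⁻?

α₂ = 0.0866

α₂ = 1 / (1 + [H⁺]/K2 + [H⁺]²/(K1K2)) = 1 / (1 + 10^+1.02 + 10^-1.11)
   = 1 / (1 + 10.471 + 0.077625) = 1/11.549 = 0.08659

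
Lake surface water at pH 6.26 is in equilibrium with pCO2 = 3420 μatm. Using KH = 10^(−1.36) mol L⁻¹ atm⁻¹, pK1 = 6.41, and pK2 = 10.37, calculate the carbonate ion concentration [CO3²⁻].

[CO2*] = KH · pCO2 = 10^(−1.36) × 3420×10^-6 = 1.493×10^-4 mol/L
α₀ = 1/(1 + K1/[H⁺] + K1K2/[H⁺]²) = 1/(1 + 10^-0.15 + 10^-4.26) = 0.5855
DIC = [CO2*]/α₀ = 1.493×10^-4 / 0.5855 = 0.2550 mmol/L
[CO3²⁻] = α₂·DIC; α₂ = 3.217×10^-5, so [CO3²⁻] = 3.217×10^-5 × 0.2550 = 8.20×10^-6 mmol/L = 0.00820 μmol/L

[CO3²⁻] = 0.00820 μmol/L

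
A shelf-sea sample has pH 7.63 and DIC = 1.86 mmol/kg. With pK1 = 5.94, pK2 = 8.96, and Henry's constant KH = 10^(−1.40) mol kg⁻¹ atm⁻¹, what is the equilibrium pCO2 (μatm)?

α₀ = 1 / (1 + K1/[H⁺] + K1K2/[H⁺]²) = 1 / (1 + 10^+1.69 + 10^+0.36)
   = 1 / (1 + 48.978 + 2.2909) = 1/52.269 = 0.01913
[CO2*] = α₀ × DIC = 0.01913 × 1.86 = 0.03559 mmol/kg
pCO2 = [CO2*]/KH = 3.559×10^-5 / 3.981×10^-2 = 894 μatm

pCO2 = 894 μatm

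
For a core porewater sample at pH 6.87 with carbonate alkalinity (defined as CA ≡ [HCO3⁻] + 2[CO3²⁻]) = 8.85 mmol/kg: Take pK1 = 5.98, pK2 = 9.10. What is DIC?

CA = [HCO3⁻] + 2[CO3²⁻] = (α₁ + 2α₂)·DIC
At pH 6.87: [H⁺]/K1 = 10^-0.89 = 0.12882, K2/[H⁺] = 10^-2.23 = 0.0058884
α₁ = 1/(1 + 0.12882 + 0.0058884) = 1/1.1347 = 0.8813; α₂ = α₁·K2/[H⁺] = 0.005189
α₁ + 2α₂ = 0.8917
DIC = CA / (α₁ + 2α₂) = 8.85 / 0.8917 = 9.93 mmol/kg

DIC = 9.93 mmol/kg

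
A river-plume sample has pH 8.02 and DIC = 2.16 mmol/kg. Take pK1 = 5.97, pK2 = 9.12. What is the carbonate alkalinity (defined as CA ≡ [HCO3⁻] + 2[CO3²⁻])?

CA = 2.30 mmol/kg

CA = [HCO3⁻] + 2[CO3²⁻] = (α₁ + 2α₂)·DIC
At pH 8.02: [H⁺]/K1 = 10^-2.05 = 0.0089125, K2/[H⁺] = 10^-1.10 = 0.079433
α₁ = 1/(1 + 0.0089125 + 0.079433) = 1/1.0883 = 0.9188; α₂ = α₁·K2/[H⁺] = 0.07298
α₁ + 2α₂ = 1.0648
CA = 1.0648 × 2.16 = 2.30 mmol/kg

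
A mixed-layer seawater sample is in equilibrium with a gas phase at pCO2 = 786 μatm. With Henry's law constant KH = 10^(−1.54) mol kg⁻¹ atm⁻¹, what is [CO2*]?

[CO2*] = 22.7 μmol/kg

KH = 10^(−1.54) = 2.884×10^-2 mol kg⁻¹ atm⁻¹
[CO2*] = KH · pCO2 = 2.884×10^-2 × 786×10^-6 atm = 2.27×10^-5 mol/kg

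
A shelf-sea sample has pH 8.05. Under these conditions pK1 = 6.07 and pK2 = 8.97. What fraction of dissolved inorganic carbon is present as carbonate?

α₂ = 1 / (1 + [H⁺]/K2 + [H⁺]²/(K1K2)) = 1 / (1 + 10^+0.92 + 10^-1.06)
   = 1 / (1 + 8.3176 + 0.087096) = 1/9.4047 = 0.1063

α₂ = 0.106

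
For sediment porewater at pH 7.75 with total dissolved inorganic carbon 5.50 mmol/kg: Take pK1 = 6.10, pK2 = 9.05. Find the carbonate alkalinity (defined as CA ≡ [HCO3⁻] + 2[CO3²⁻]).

CA = 5.64 mmol/kg

CA = [HCO3⁻] + 2[CO3²⁻] = (α₁ + 2α₂)·DIC
At pH 7.75: [H⁺]/K1 = 10^-1.65 = 0.022387, K2/[H⁺] = 10^-1.30 = 0.050119
α₁ = 1/(1 + 0.022387 + 0.050119) = 1/1.0725 = 0.9324; α₂ = α₁·K2/[H⁺] = 0.04673
α₁ + 2α₂ = 1.0259
CA = 1.0259 × 5.50 = 5.64 mmol/kg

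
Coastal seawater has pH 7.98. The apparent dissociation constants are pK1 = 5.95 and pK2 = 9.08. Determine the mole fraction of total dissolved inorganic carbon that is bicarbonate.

α₁ = 1 / (1 + [H⁺]/K1 + K2/[H⁺]) = 1 / (1 + 10^-2.03 + 10^-1.10)
   = 1 / (1 + 0.0093325 + 0.079433) = 1/1.0888 = 0.9185

α₁ = 0.918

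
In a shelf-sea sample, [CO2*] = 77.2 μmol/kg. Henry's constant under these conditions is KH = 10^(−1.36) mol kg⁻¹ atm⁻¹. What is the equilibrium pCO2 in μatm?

KH = 10^(−1.36) = 4.365×10^-2 mol kg⁻¹ atm⁻¹
pCO2 = [CO2*]/KH = 77.2×10^-6 / 4.365×10^-2 = 1.77×10^-3 atm = 1770 μatm

pCO2 = 1770 μatm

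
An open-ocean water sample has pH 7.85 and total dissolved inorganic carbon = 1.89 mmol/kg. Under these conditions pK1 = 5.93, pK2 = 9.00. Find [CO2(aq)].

α₀ = 1 / (1 + K1/[H⁺] + K1K2/[H⁺]²) = 1 / (1 + 10^+1.92 + 10^+0.77)
   = 1 / (1 + 83.176 + 5.8884) = 1/90.065 = 0.01110
[CO2*] = α₀ × DIC = 0.01110 × 1.89 = 0.0210 mmol/kg

[CO2*] = 0.0210 mmol/kg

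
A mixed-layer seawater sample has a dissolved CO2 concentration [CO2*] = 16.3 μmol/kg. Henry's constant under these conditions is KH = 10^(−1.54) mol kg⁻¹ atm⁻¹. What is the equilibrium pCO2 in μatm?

pCO2 = 565 μatm

KH = 10^(−1.54) = 2.884×10^-2 mol kg⁻¹ atm⁻¹
pCO2 = [CO2*]/KH = 16.3×10^-6 / 2.884×10^-2 = 5.65×10^-4 atm = 565 μatm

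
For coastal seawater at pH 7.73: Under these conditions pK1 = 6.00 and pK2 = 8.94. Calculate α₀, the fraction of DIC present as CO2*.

α₀ = 0.0172

α₀ = 1 / (1 + K1/[H⁺] + K1K2/[H⁺]²) = 1 / (1 + 10^+1.73 + 10^+0.52)
   = 1 / (1 + 53.703 + 3.3113) = 1/58.014 = 0.01724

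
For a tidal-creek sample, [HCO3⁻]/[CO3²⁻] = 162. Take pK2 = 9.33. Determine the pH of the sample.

pH = 7.12

From K2 = [H⁺][CO3²⁻]/[HCO3⁻]:  pH = pK2 − log₁₀([HCO3⁻]/[CO3²⁻])
log₁₀(162) = +2.210
pH = 9.33 − (+2.210) = 7.12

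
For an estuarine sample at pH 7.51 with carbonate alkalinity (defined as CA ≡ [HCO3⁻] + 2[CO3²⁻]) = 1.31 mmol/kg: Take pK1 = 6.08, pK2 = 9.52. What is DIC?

DIC = 1.35 mmol/kg

CA = [HCO3⁻] + 2[CO3²⁻] = (α₁ + 2α₂)·DIC
At pH 7.51: [H⁺]/K1 = 10^-1.43 = 0.037154, K2/[H⁺] = 10^-2.01 = 0.0097724
α₁ = 1/(1 + 0.037154 + 0.0097724) = 1/1.0469 = 0.9552; α₂ = α₁·K2/[H⁺] = 0.009334
α₁ + 2α₂ = 0.9738
DIC = CA / (α₁ + 2α₂) = 1.31 / 0.9738 = 1.35 mmol/kg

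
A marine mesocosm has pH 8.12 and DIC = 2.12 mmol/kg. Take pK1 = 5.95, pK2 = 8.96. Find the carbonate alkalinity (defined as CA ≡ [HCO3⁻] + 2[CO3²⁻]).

CA = 2.37 mmol/kg

CA = [HCO3⁻] + 2[CO3²⁻] = (α₁ + 2α₂)·DIC
At pH 8.12: [H⁺]/K1 = 10^-2.17 = 0.0067608, K2/[H⁺] = 10^-0.84 = 0.14454
α₁ = 1/(1 + 0.0067608 + 0.14454) = 1/1.1513 = 0.8686; α₂ = α₁·K2/[H⁺] = 0.1255
α₁ + 2α₂ = 1.1197
CA = 1.1197 × 2.12 = 2.37 mmol/kg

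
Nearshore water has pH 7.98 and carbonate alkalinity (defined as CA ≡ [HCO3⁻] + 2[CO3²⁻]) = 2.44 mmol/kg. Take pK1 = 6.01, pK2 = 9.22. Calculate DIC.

CA = [HCO3⁻] + 2[CO3²⁻] = (α₁ + 2α₂)·DIC
At pH 7.98: [H⁺]/K1 = 10^-1.97 = 0.010715, K2/[H⁺] = 10^-1.24 = 0.057544
α₁ = 1/(1 + 0.010715 + 0.057544) = 1/1.0683 = 0.9361; α₂ = α₁·K2/[H⁺] = 0.05387
α₁ + 2α₂ = 1.0438
DIC = CA / (α₁ + 2α₂) = 2.44 / 1.0438 = 2.34 mmol/kg

DIC = 2.34 mmol/kg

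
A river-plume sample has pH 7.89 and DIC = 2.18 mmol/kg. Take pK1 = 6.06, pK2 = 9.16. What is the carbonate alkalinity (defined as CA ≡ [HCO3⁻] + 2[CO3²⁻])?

CA = [HCO3⁻] + 2[CO3²⁻] = (α₁ + 2α₂)·DIC
At pH 7.89: [H⁺]/K1 = 10^-1.83 = 0.014791, K2/[H⁺] = 10^-1.27 = 0.053703
α₁ = 1/(1 + 0.014791 + 0.053703) = 1/1.0685 = 0.9359; α₂ = α₁·K2/[H⁺] = 0.05026
α₁ + 2α₂ = 1.0364
CA = 1.0364 × 2.18 = 2.26 mmol/kg

CA = 2.26 mmol/kg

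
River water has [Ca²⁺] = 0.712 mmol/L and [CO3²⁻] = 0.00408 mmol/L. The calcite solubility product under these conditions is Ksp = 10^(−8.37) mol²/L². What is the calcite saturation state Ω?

Ω = 0.681

Ksp = 10^(−8.37) = 4.266×10^-9
Ω = [Ca²⁺][CO3²⁻]/Ksp = (0.712×10^-3)(0.00408×10^-3) / 4.266×10^-9 = 0.681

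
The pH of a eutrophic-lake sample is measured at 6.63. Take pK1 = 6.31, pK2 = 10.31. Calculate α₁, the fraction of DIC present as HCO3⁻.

α₁ = 0.676

α₁ = 1 / (1 + [H⁺]/K1 + K2/[H⁺]) = 1 / (1 + 10^-0.32 + 10^-3.68)
   = 1 / (1 + 0.47863 + 0.00020893) = 1/1.4788 = 0.6762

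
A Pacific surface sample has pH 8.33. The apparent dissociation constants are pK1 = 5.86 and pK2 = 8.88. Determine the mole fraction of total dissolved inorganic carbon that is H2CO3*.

α₀ = 0.00264

α₀ = 1 / (1 + K1/[H⁺] + K1K2/[H⁺]²) = 1 / (1 + 10^+2.47 + 10^+1.92)
   = 1 / (1 + 295.12 + 83.176) = 1/379.30 = 0.002636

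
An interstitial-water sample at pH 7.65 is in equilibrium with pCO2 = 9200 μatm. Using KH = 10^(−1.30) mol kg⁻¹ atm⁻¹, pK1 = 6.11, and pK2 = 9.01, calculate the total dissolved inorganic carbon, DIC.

DIC = 17.1 mmol/kg

[CO2*] = KH · pCO2 = 10^(−1.30) × 9200×10^-6 = 4.611×10^-4 mol/kg
α₀ = 1/(1 + K1/[H⁺] + K1K2/[H⁺]²) = 1/(1 + 10^+1.54 + 10^+0.18) = 0.02689
DIC = [CO2*]/α₀ = 4.611×10^-4 / 0.02689 = 17.1 mmol/kg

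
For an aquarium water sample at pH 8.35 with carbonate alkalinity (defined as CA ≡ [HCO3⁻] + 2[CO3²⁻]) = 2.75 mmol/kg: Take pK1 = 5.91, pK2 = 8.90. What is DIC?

CA = [HCO3⁻] + 2[CO3²⁻] = (α₁ + 2α₂)·DIC
At pH 8.35: [H⁺]/K1 = 10^-2.44 = 0.0036308, K2/[H⁺] = 10^-0.55 = 0.28184
α₁ = 1/(1 + 0.0036308 + 0.28184) = 1/1.2855 = 0.7779; α₂ = α₁·K2/[H⁺] = 0.2192
α₁ + 2α₂ = 1.2164
DIC = CA / (α₁ + 2α₂) = 2.75 / 1.2164 = 2.26 mmol/kg

DIC = 2.26 mmol/kg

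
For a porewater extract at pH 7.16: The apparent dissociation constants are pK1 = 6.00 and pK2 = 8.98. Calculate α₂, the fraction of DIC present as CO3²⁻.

α₂ = 0.0140

α₂ = 1 / (1 + [H⁺]/K2 + [H⁺]²/(K1K2)) = 1 / (1 + 10^+1.82 + 10^+0.66)
   = 1 / (1 + 66.069 + 4.5709) = 1/71.640 = 0.01396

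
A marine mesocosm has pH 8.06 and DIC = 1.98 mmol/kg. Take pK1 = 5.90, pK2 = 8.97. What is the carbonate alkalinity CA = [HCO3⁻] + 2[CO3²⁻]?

CA = 2.18 mmol/kg

CA = [HCO3⁻] + 2[CO3²⁻] = (α₁ + 2α₂)·DIC
At pH 8.06: [H⁺]/K1 = 10^-2.16 = 0.0069183, K2/[H⁺] = 10^-0.91 = 0.12303
α₁ = 1/(1 + 0.0069183 + 0.12303) = 1/1.1299 = 0.8850; α₂ = α₁·K2/[H⁺] = 0.1089
α₁ + 2α₂ = 1.1028
CA = 1.1028 × 1.98 = 2.18 mmol/kg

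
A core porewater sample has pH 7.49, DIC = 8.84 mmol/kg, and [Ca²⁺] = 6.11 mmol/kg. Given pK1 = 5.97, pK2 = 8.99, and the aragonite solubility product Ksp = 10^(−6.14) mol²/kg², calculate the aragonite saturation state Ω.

α₂ = 1 / (1 + [H⁺]/K2 + [H⁺]²/(K1K2)) = 1 / (1 + 10^+1.50 + 10^-0.02)
   = 1 / (1 + 31.623 + 0.95499) = 1/33.578 = 0.02978
[CO3²⁻] = α₂ × DIC = 0.02978 × 8.84 = 0.2633 mmol/kg
Ksp = 10^(−6.14) = 7.244×10^-7
Ω = [Ca²⁺][CO3²⁻]/Ksp = (6.11×10^-3)(2.633×10^-4) / 7.244×10^-7 = 2.22

Ω = 2.22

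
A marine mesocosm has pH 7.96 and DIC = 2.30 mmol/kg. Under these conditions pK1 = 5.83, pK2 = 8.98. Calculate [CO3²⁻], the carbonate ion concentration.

α₂ = 1 / (1 + [H⁺]/K2 + [H⁺]²/(K1K2)) = 1 / (1 + 10^+1.02 + 10^-1.11)
   = 1 / (1 + 10.471 + 0.077625) = 1/11.549 = 0.08659
[CO3²⁻] = α₂ × DIC = 0.08659 × 2.30 = 0.199 mmol/kg

[CO3²⁻] = 0.199 mmol/kg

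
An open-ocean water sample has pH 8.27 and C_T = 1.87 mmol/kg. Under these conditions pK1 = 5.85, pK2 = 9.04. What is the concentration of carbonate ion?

α₂ = 1 / (1 + [H⁺]/K2 + [H⁺]²/(K1K2)) = 1 / (1 + 10^+0.77 + 10^-1.65)
   = 1 / (1 + 5.8884 + 0.022387) = 1/6.9108 = 0.1447
[CO3²⁻] = α₂ × DIC = 0.1447 × 1.87 = 0.271 mmol/kg

[CO3²⁻] = 0.271 mmol/kg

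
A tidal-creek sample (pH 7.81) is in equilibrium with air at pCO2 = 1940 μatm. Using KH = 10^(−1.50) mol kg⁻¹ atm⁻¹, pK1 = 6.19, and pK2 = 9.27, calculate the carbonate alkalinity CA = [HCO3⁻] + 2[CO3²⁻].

CA = 2.73 mmol/kg

[CO2*] = KH · pCO2 = 10^(−1.50) × 1940×10^-6 = 6.135×10^-5 mol/kg
α₀ = 1/(1 + K1/[H⁺] + K1K2/[H⁺]²) = 1/(1 + 10^+1.62 + 10^+0.16) = 0.02266
DIC = [CO2*]/α₀ = 6.135×10^-5 / 0.02266 = 2.707 mmol/kg
CA = (α₁ + 2α₂)·DIC = (0.9446 + 2×0.03275) × 2.707 = 2.73 mmol/kg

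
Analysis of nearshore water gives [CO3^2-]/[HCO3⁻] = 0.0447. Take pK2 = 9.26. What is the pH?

pH = 7.91

From K2 = [H⁺][CO3^2-]/[HCO3⁻]:  pH = pK2 + log₁₀([CO3^2-]/[HCO3⁻])
log₁₀(0.0447) = -1.350
pH = 9.26 + (-1.350) = 7.91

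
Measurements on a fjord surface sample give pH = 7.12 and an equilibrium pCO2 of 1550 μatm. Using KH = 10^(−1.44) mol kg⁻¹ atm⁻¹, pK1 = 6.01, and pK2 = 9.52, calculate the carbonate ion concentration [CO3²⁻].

[CO3²⁻] = 2.89 μmol/kg

[CO2*] = KH · pCO2 = 10^(−1.44) × 1550×10^-6 = 5.628×10^-5 mol/kg
α₀ = 1/(1 + K1/[H⁺] + K1K2/[H⁺]²) = 1/(1 + 10^+1.11 + 10^-1.29) = 0.07177
DIC = [CO2*]/α₀ = 5.628×10^-5 / 0.07177 = 0.7842 mmol/kg
[CO3²⁻] = α₂·DIC; α₂ = 0.003681, so [CO3²⁻] = 0.003681 × 0.7842 = 0.00289 mmol/kg = 2.89 μmol/kg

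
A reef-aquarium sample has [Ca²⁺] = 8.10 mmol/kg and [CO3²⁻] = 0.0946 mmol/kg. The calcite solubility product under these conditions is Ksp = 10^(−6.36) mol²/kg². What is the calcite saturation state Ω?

Ω = 1.76

Ksp = 10^(−6.36) = 4.365×10^-7
Ω = [Ca²⁺][CO3²⁻]/Ksp = (8.10×10^-3)(0.0946×10^-3) / 4.365×10^-7 = 1.76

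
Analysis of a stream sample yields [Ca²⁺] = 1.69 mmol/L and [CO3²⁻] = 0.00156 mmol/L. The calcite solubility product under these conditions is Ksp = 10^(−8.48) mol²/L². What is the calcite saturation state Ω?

Ω = 0.796

Ksp = 10^(−8.48) = 3.311×10^-9
Ω = [Ca²⁺][CO3²⁻]/Ksp = (1.69×10^-3)(0.00156×10^-3) / 3.311×10^-9 = 0.796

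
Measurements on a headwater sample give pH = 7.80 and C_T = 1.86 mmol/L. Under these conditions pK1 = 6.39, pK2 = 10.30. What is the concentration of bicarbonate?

α₁ = 1 / (1 + [H⁺]/K1 + K2/[H⁺]) = 1 / (1 + 10^-1.41 + 10^-2.50)
   = 1 / (1 + 0.038905 + 0.0031623) = 1/1.0421 = 0.9596
[HCO3⁻] = α₁ × DIC = 0.9596 × 1.86 = 1.78 mmol/L

[HCO3⁻] = 1.78 mmol/L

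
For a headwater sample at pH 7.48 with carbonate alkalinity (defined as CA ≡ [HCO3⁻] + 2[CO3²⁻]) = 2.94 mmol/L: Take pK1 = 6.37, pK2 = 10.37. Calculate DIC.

CA = [HCO3⁻] + 2[CO3²⁻] = (α₁ + 2α₂)·DIC
At pH 7.48: [H⁺]/K1 = 10^-1.11 = 0.077625, K2/[H⁺] = 10^-2.89 = 0.0012882
α₁ = 1/(1 + 0.077625 + 0.0012882) = 1/1.0789 = 0.9269; α₂ = α₁·K2/[H⁺] = 0.001194
α₁ + 2α₂ = 0.9292
DIC = CA / (α₁ + 2α₂) = 2.94 / 0.9292 = 3.16 mmol/L

DIC = 3.16 mmol/L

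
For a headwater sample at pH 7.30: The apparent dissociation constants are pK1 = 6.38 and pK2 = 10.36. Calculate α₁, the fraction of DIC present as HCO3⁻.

α₁ = 1 / (1 + [H⁺]/K1 + K2/[H⁺]) = 1 / (1 + 10^-0.92 + 10^-3.06)
   = 1 / (1 + 0.12023 + 0.00087096) = 1/1.1211 = 0.8920

α₁ = 0.892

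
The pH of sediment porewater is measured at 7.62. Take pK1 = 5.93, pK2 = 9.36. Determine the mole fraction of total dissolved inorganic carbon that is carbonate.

α₂ = 0.0175

α₂ = 1 / (1 + [H⁺]/K2 + [H⁺]²/(K1K2)) = 1 / (1 + 10^+1.74 + 10^+0.05)
   = 1 / (1 + 54.954 + 1.1220) = 1/57.076 = 0.01752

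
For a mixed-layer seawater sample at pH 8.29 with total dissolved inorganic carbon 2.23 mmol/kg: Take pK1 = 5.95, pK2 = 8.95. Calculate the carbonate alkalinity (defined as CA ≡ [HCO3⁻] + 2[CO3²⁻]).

CA = 2.62 mmol/kg

CA = [HCO3⁻] + 2[CO3²⁻] = (α₁ + 2α₂)·DIC
At pH 8.29: [H⁺]/K1 = 10^-2.34 = 0.0045709, K2/[H⁺] = 10^-0.66 = 0.21878
α₁ = 1/(1 + 0.0045709 + 0.21878) = 1/1.2233 = 0.8174; α₂ = α₁·K2/[H⁺] = 0.1788
α₁ + 2α₂ = 1.1751
CA = 1.1751 × 2.23 = 2.62 mmol/kg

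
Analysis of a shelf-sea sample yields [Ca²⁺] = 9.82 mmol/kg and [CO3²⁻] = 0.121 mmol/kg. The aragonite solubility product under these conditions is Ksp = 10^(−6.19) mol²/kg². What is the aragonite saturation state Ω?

Ω = 1.84

Ksp = 10^(−6.19) = 6.457×10^-7
Ω = [Ca²⁺][CO3²⁻]/Ksp = (9.82×10^-3)(0.121×10^-3) / 6.457×10^-7 = 1.84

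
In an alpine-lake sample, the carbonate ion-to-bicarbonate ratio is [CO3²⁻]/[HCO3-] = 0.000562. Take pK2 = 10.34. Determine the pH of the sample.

pH = 7.09

From K2 = [H⁺][CO3²⁻]/[HCO3-]:  pH = pK2 + log₁₀([CO3²⁻]/[HCO3-])
log₁₀(0.000562) = -3.250
pH = 10.34 + (-3.250) = 7.09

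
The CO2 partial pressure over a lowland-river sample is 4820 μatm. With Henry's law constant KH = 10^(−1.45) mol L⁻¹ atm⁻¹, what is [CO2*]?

KH = 10^(−1.45) = 3.548×10^-2 mol L⁻¹ atm⁻¹
[CO2*] = KH · pCO2 = 3.548×10^-2 × 4820×10^-6 atm = 1.71×10^-4 mol/L

[CO2*] = 171 μmol/L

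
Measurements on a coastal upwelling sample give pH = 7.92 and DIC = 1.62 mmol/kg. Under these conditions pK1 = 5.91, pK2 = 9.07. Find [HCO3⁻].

[HCO3⁻] = 1.50 mmol/kg

α₁ = 1 / (1 + [H⁺]/K1 + K2/[H⁺]) = 1 / (1 + 10^-2.01 + 10^-1.15)
   = 1 / (1 + 0.0097724 + 0.070795) = 1/1.0806 = 0.9254
[HCO3⁻] = α₁ × DIC = 0.9254 × 1.62 = 1.50 mmol/kg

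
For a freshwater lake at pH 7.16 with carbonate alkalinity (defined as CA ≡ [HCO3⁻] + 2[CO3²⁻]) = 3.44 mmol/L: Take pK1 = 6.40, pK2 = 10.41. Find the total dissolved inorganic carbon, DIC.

CA = [HCO3⁻] + 2[CO3²⁻] = (α₁ + 2α₂)·DIC
At pH 7.16: [H⁺]/K1 = 10^-0.76 = 0.17378, K2/[H⁺] = 10^-3.25 = 0.00056234
α₁ = 1/(1 + 0.17378 + 0.00056234) = 1/1.1743 = 0.8515; α₂ = α₁·K2/[H⁺] = 0.0004789
α₁ + 2α₂ = 0.8525
DIC = CA / (α₁ + 2α₂) = 3.44 / 0.8525 = 4.04 mmol/L

DIC = 4.04 mmol/L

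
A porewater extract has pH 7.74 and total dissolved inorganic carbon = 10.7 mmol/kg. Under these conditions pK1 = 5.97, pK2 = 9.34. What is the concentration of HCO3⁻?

α₁ = 1 / (1 + [H⁺]/K1 + K2/[H⁺]) = 1 / (1 + 10^-1.77 + 10^-1.60)
   = 1 / (1 + 0.016982 + 0.025119) = 1/1.0421 = 0.9596
[HCO3⁻] = α₁ × DIC = 0.9596 × 10.7 = 10.3 mmol/kg

[HCO3⁻] = 10.3 mmol/kg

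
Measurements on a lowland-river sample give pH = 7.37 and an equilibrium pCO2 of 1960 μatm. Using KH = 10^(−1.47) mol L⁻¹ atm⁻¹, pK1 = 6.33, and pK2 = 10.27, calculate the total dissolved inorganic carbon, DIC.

[CO2*] = KH · pCO2 = 10^(−1.47) × 1960×10^-6 = 6.641×10^-5 mol/L
α₀ = 1/(1 + K1/[H⁺] + K1K2/[H⁺]²) = 1/(1 + 10^+1.04 + 10^-1.86) = 0.08348
DIC = [CO2*]/α₀ = 6.641×10^-5 / 0.08348 = 0.796 mmol/L

DIC = 0.796 mmol/L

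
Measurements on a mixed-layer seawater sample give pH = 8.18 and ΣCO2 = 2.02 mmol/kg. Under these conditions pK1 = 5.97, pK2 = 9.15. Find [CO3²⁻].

[CO3²⁻] = 0.194 mmol/kg

α₂ = 1 / (1 + [H⁺]/K2 + [H⁺]²/(K1K2)) = 1 / (1 + 10^+0.97 + 10^-1.24)
   = 1 / (1 + 9.3325 + 0.057544) = 1/10.390 = 0.09625
[CO3²⁻] = α₂ × DIC = 0.09625 × 2.02 = 0.194 mmol/kg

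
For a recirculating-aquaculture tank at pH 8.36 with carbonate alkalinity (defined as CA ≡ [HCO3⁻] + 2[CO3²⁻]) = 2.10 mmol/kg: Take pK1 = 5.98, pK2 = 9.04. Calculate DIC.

CA = [HCO3⁻] + 2[CO3²⁻] = (α₁ + 2α₂)·DIC
At pH 8.36: [H⁺]/K1 = 10^-2.38 = 0.0041687, K2/[H⁺] = 10^-0.68 = 0.20893
α₁ = 1/(1 + 0.0041687 + 0.20893) = 1/1.2131 = 0.8243; α₂ = α₁·K2/[H⁺] = 0.1722
α₁ + 2α₂ = 1.1688
DIC = CA / (α₁ + 2α₂) = 2.10 / 1.1688 = 1.80 mmol/kg

DIC = 1.80 mmol/kg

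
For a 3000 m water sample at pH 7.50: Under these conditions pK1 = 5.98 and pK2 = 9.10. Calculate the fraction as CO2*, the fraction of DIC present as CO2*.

α₀ = 1 / (1 + K1/[H⁺] + K1K2/[H⁺]²) = 1 / (1 + 10^+1.52 + 10^-0.08)
   = 1 / (1 + 33.113 + 0.83176) = 1/34.945 = 0.02862

α₀ = 0.0286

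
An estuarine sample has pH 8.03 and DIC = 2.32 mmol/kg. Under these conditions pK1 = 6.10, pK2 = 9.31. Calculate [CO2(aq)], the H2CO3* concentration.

[CO2*] = 0.0256 mmol/kg

α₀ = 1 / (1 + K1/[H⁺] + K1K2/[H⁺]²) = 1 / (1 + 10^+1.93 + 10^+0.65)
   = 1 / (1 + 85.114 + 4.4668) = 1/90.581 = 0.01104
[CO2*] = α₀ × DIC = 0.01104 × 2.32 = 0.0256 mmol/kg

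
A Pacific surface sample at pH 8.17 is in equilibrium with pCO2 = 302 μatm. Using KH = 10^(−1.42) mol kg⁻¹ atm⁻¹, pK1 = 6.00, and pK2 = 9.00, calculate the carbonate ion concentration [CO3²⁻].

[CO2*] = KH · pCO2 = 10^(−1.42) × 302×10^-6 = 1.148×10^-5 mol/kg
α₀ = 1/(1 + K1/[H⁺] + K1K2/[H⁺]²) = 1/(1 + 10^+2.17 + 10^+1.34) = 0.005855
DIC = [CO2*]/α₀ = 1.148×10^-5 / 0.005855 = 1.961 mmol/kg
[CO3²⁻] = α₂·DIC; α₂ = 0.1281, so [CO3²⁻] = 0.1281 × 1.961 = 0.251 mmol/kg

[CO3²⁻] = 0.251 mmol/kg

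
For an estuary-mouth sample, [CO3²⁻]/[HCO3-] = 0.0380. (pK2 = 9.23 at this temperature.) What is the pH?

pH = 7.81

From K2 = [H⁺][CO3²⁻]/[HCO3-]:  pH = pK2 + log₁₀([CO3²⁻]/[HCO3-])
log₁₀(0.0380) = -1.420
pH = 9.23 + (-1.420) = 7.81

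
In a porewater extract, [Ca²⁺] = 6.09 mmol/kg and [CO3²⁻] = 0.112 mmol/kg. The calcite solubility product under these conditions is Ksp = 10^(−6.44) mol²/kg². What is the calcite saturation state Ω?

Ksp = 10^(−6.44) = 3.631×10^-7
Ω = [Ca²⁺][CO3²⁻]/Ksp = (6.09×10^-3)(0.112×10^-3) / 3.631×10^-7 = 1.88

Ω = 1.88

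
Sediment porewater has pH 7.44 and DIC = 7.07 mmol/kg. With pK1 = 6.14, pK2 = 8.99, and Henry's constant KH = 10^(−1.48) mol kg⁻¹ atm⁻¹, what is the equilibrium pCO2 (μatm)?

pCO2 = 9920 μatm

α₀ = 1 / (1 + K1/[H⁺] + K1K2/[H⁺]²) = 1 / (1 + 10^+1.30 + 10^-0.25)
   = 1 / (1 + 19.953 + 0.56234) = 1/21.515 = 0.04648
[CO2*] = α₀ × DIC = 0.04648 × 7.07 = 0.3286 mmol/kg
pCO2 = [CO2*]/KH = 3.286×10^-4 / 3.311×10^-2 = 9920 μatm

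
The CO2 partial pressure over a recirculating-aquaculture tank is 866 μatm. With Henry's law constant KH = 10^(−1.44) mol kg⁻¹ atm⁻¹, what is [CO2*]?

[CO2*] = 31.4 μmol/kg

KH = 10^(−1.44) = 3.631×10^-2 mol kg⁻¹ atm⁻¹
[CO2*] = KH · pCO2 = 3.631×10^-2 × 866×10^-6 atm = 3.14×10^-5 mol/kg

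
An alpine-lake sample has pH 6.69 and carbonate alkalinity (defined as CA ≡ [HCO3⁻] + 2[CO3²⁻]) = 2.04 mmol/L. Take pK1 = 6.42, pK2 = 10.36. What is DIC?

DIC = 3.13 mmol/L

CA = [HCO3⁻] + 2[CO3²⁻] = (α₁ + 2α₂)·DIC
At pH 6.69: [H⁺]/K1 = 10^-0.27 = 0.53703, K2/[H⁺] = 10^-3.67 = 0.00021380
α₁ = 1/(1 + 0.53703 + 0.00021380) = 1/1.5372 = 0.6505; α₂ = α₁·K2/[H⁺] = 0.0001391
α₁ + 2α₂ = 0.6508
DIC = CA / (α₁ + 2α₂) = 2.04 / 0.6508 = 3.13 mmol/L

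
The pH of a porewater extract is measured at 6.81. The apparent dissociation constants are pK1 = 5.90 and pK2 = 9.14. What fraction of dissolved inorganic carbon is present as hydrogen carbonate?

α₁ = 0.887

α₁ = 1 / (1 + [H⁺]/K1 + K2/[H⁺]) = 1 / (1 + 10^-0.91 + 10^-2.33)
   = 1 / (1 + 0.12303 + 0.0046774) = 1/1.1277 = 0.8868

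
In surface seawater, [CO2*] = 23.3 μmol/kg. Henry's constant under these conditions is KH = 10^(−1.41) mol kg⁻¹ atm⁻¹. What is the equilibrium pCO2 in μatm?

KH = 10^(−1.41) = 3.890×10^-2 mol kg⁻¹ atm⁻¹
pCO2 = [CO2*]/KH = 23.3×10^-6 / 3.890×10^-2 = 5.99×10^-4 atm = 599 μatm

pCO2 = 599 μatm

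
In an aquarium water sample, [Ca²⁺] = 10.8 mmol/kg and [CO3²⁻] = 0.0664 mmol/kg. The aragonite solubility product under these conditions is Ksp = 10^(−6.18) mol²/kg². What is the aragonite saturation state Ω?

Ksp = 10^(−6.18) = 6.607×10^-7
Ω = [Ca²⁺][CO3²⁻]/Ksp = (10.8×10^-3)(0.0664×10^-3) / 6.607×10^-7 = 1.09

Ω = 1.09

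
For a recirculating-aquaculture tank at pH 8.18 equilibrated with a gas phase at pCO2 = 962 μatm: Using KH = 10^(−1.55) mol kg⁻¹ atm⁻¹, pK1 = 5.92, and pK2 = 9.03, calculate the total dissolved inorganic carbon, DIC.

[CO2*] = KH · pCO2 = 10^(−1.55) × 962×10^-6 = 2.711×10^-5 mol/kg
α₀ = 1/(1 + K1/[H⁺] + K1K2/[H⁺]²) = 1/(1 + 10^+2.26 + 10^+1.41) = 0.004792
DIC = [CO2*]/α₀ = 2.711×10^-5 / 0.004792 = 5.66 mmol/kg

DIC = 5.66 mmol/kg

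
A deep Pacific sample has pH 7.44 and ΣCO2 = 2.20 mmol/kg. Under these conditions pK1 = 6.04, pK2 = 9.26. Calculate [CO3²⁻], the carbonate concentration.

α₂ = 1 / (1 + [H⁺]/K2 + [H⁺]²/(K1K2)) = 1 / (1 + 10^+1.82 + 10^+0.42)
   = 1 / (1 + 66.069 + 2.6303) = 1/69.700 = 0.01435
[CO3²⁻] = α₂ × DIC = 0.01435 × 2.20 = 0.0316 mmol/kg

[CO3²⁻] = 0.0316 mmol/kg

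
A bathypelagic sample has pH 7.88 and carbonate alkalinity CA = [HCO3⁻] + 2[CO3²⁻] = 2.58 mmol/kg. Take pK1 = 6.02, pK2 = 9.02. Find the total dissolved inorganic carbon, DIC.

DIC = 2.45 mmol/kg

CA = [HCO3⁻] + 2[CO3²⁻] = (α₁ + 2α₂)·DIC
At pH 7.88: [H⁺]/K1 = 10^-1.86 = 0.013804, K2/[H⁺] = 10^-1.14 = 0.072444
α₁ = 1/(1 + 0.013804 + 0.072444) = 1/1.0862 = 0.9206; α₂ = α₁·K2/[H⁺] = 0.06669
α₁ + 2α₂ = 1.0540
DIC = CA / (α₁ + 2α₂) = 2.58 / 1.0540 = 2.45 mmol/kg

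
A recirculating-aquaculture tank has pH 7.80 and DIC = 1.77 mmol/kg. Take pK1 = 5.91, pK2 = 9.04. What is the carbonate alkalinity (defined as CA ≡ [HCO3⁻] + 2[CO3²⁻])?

CA = [HCO3⁻] + 2[CO3²⁻] = (α₁ + 2α₂)·DIC
At pH 7.80: [H⁺]/K1 = 10^-1.89 = 0.012882, K2/[H⁺] = 10^-1.24 = 0.057544
α₁ = 1/(1 + 0.012882 + 0.057544) = 1/1.0704 = 0.9342; α₂ = α₁·K2/[H⁺] = 0.05376
α₁ + 2α₂ = 1.0417
CA = 1.0417 × 1.77 = 1.84 mmol/kg

CA = 1.84 mmol/kg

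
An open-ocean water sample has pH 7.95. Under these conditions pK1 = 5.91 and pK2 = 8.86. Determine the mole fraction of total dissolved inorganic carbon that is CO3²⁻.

α₂ = 0.109

α₂ = 1 / (1 + [H⁺]/K2 + [H⁺]²/(K1K2)) = 1 / (1 + 10^+0.91 + 10^-1.13)
   = 1 / (1 + 8.1283 + 0.074131) = 1/9.2024 = 0.1087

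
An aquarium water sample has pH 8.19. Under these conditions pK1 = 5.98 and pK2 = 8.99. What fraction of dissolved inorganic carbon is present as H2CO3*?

α₀ = 0.00529

α₀ = 1 / (1 + K1/[H⁺] + K1K2/[H⁺]²) = 1 / (1 + 10^+2.21 + 10^+1.41)
   = 1 / (1 + 162.18 + 25.704) = 1/188.88 = 0.005294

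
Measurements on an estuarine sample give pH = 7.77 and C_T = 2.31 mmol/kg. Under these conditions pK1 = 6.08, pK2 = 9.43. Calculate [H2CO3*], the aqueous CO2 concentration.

α₀ = 1 / (1 + K1/[H⁺] + K1K2/[H⁺]²) = 1 / (1 + 10^+1.69 + 10^+0.03)
   = 1 / (1 + 48.978 + 1.0715) = 1/51.049 = 0.01959
[CO2*] = α₀ × DIC = 0.01959 × 2.31 = 0.0453 mmol/kg

[CO2*] = 0.0453 mmol/kg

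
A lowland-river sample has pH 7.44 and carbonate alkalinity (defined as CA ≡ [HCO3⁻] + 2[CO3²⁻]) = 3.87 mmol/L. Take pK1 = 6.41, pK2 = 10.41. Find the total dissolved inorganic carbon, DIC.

DIC = 4.23 mmol/L

CA = [HCO3⁻] + 2[CO3²⁻] = (α₁ + 2α₂)·DIC
At pH 7.44: [H⁺]/K1 = 10^-1.03 = 0.093325, K2/[H⁺] = 10^-2.97 = 0.0010715
α₁ = 1/(1 + 0.093325 + 0.0010715) = 1/1.0944 = 0.9137; α₂ = α₁·K2/[H⁺] = 0.0009791
α₁ + 2α₂ = 0.9157
DIC = CA / (α₁ + 2α₂) = 3.87 / 0.9157 = 4.23 mmol/L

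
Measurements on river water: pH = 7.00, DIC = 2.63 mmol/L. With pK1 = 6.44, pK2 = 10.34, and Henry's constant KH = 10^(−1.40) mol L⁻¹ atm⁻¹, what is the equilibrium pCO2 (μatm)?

pCO2 = 1.43×10^4 μatm

α₀ = 1 / (1 + K1/[H⁺] + K1K2/[H⁺]²) = 1 / (1 + 10^+0.56 + 10^-2.78)
   = 1 / (1 + 3.6308 + 0.0016596) = 1/4.6324 = 0.2159
[CO2*] = α₀ × DIC = 0.2159 × 2.63 = 0.5677 mmol/L
pCO2 = [CO2*]/KH = 5.677×10^-4 / 3.981×10^-2 = 1.43×10^4 μatm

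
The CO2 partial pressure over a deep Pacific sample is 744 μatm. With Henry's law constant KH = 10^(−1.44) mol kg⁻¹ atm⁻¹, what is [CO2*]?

KH = 10^(−1.44) = 3.631×10^-2 mol kg⁻¹ atm⁻¹
[CO2*] = KH · pCO2 = 3.631×10^-2 × 744×10^-6 atm = 2.70×10^-5 mol/kg

[CO2*] = 27.0 μmol/kg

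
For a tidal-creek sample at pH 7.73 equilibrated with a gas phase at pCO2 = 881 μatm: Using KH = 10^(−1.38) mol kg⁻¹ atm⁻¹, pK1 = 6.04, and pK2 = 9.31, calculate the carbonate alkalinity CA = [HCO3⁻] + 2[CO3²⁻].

CA = 1.89 mmol/kg

[CO2*] = KH · pCO2 = 10^(−1.38) × 881×10^-6 = 3.673×10^-5 mol/kg
α₀ = 1/(1 + K1/[H⁺] + K1K2/[H⁺]²) = 1/(1 + 10^+1.69 + 10^+0.11) = 0.01951
DIC = [CO2*]/α₀ = 3.673×10^-5 / 0.01951 = 1.883 mmol/kg
CA = (α₁ + 2α₂)·DIC = (0.9554 + 2×0.02513) × 1.883 = 1.89 mmol/kg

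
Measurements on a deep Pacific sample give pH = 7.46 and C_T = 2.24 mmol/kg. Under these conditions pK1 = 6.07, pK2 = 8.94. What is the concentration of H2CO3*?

[CO2*] = 0.0850 mmol/kg

α₀ = 1 / (1 + K1/[H⁺] + K1K2/[H⁺]²) = 1 / (1 + 10^+1.39 + 10^-0.09)
   = 1 / (1 + 24.547 + 0.81283) = 1/26.360 = 0.03794
[CO2*] = α₀ × DIC = 0.03794 × 2.24 = 0.0850 mmol/kg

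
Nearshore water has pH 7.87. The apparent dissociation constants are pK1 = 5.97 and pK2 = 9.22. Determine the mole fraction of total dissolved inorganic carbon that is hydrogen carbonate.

α₁ = 1 / (1 + [H⁺]/K1 + K2/[H⁺]) = 1 / (1 + 10^-1.90 + 10^-1.35)
   = 1 / (1 + 0.012589 + 0.044668) = 1/1.0573 = 0.9458

α₁ = 0.946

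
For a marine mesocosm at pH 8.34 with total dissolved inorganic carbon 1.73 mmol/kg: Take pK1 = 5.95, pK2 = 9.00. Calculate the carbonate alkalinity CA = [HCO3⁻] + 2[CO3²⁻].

CA = [HCO3⁻] + 2[CO3²⁻] = (α₁ + 2α₂)·DIC
At pH 8.34: [H⁺]/K1 = 10^-2.39 = 0.0040738, K2/[H⁺] = 10^-0.66 = 0.21878
α₁ = 1/(1 + 0.0040738 + 0.21878) = 1/1.2228 = 0.8178; α₂ = α₁·K2/[H⁺] = 0.1789
α₁ + 2α₂ = 1.1756
CA = 1.1756 × 1.73 = 2.03 mmol/kg

CA = 2.03 mmol/kg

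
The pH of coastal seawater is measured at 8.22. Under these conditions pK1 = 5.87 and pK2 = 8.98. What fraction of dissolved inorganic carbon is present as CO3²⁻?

α₂ = 0.147

α₂ = 1 / (1 + [H⁺]/K2 + [H⁺]²/(K1K2)) = 1 / (1 + 10^+0.76 + 10^-1.59)
   = 1 / (1 + 5.7544 + 0.025704) = 1/6.7801 = 0.1475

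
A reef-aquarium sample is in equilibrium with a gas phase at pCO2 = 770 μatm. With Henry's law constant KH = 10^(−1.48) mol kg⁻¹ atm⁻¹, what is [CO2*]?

[CO2*] = 25.5 μmol/kg

KH = 10^(−1.48) = 3.311×10^-2 mol kg⁻¹ atm⁻¹
[CO2*] = KH · pCO2 = 3.311×10^-2 × 770×10^-6 atm = 2.55×10^-5 mol/kg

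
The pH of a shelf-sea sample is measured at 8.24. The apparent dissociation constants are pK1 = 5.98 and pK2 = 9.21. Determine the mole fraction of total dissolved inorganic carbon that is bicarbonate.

α₁ = 0.899

α₁ = 1 / (1 + [H⁺]/K1 + K2/[H⁺]) = 1 / (1 + 10^-2.26 + 10^-0.97)
   = 1 / (1 + 0.0054954 + 0.10715) = 1/1.1126 = 0.8988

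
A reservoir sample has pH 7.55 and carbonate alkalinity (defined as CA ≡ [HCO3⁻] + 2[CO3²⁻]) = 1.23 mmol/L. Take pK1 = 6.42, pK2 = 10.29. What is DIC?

DIC = 1.32 mmol/L

CA = [HCO3⁻] + 2[CO3²⁻] = (α₁ + 2α₂)·DIC
At pH 7.55: [H⁺]/K1 = 10^-1.13 = 0.074131, K2/[H⁺] = 10^-2.74 = 0.0018197
α₁ = 1/(1 + 0.074131 + 0.0018197) = 1/1.0760 = 0.9294; α₂ = α₁·K2/[H⁺] = 0.001691
α₁ + 2α₂ = 0.9328
DIC = CA / (α₁ + 2α₂) = 1.23 / 0.9328 = 1.32 mmol/L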